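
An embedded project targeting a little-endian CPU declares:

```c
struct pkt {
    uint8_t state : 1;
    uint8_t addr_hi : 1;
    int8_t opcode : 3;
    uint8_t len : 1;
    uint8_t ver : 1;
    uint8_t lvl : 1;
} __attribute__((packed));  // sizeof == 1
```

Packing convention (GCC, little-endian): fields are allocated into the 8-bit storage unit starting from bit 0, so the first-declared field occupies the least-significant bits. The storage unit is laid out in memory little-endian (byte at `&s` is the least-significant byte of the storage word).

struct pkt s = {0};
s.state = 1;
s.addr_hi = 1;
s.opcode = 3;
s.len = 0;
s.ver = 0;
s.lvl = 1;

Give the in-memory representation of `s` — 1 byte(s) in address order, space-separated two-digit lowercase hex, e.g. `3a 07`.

state (1b) val=1 bits=0x1 at bit 0: 0x01
addr_hi (1b) val=1 bits=0x1 at bit 1: 0x03
opcode (3b) val=3 bits=0x3 at bit 2: 0x0f
len (1b) val=0 bits=0x0 at bit 5: 0x0f
ver (1b) val=0 bits=0x0 at bit 6: 0x0f
lvl (1b) val=1 bits=0x1 at bit 7: 0x8f
word = 0x8f → little-endian bytes:
  [0]=0x8f

8f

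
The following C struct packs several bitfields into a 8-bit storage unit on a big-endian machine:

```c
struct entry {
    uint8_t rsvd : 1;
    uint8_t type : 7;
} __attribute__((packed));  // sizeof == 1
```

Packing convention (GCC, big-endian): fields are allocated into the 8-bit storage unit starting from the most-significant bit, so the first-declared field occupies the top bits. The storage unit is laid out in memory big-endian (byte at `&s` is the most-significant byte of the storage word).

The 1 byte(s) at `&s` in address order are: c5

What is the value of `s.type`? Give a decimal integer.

[0]=0xc5 (big-endian) → word 0xc5
rsvd [7+:1] = (word>>7) & 0x1 = 1
type [0+:7] = (word>>0) & 0x7f = 69  ←

69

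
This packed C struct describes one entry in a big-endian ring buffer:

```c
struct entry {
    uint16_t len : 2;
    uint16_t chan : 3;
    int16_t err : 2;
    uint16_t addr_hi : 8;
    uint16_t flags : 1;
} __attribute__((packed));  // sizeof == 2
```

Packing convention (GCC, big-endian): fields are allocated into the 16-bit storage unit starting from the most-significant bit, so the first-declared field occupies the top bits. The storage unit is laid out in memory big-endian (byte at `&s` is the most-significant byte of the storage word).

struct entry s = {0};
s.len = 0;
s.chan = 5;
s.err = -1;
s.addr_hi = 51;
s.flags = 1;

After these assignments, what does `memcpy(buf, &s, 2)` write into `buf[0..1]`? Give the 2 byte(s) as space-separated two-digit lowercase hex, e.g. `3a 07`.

len:2 = 0 → 0x0 << 14 → word 0x0000
chan:3 = 5 → 0x5 << 11 → word 0x2800
err:2 = -1 → 0x3 << 9 → word 0x2e00
addr_hi:8 = 51 → 0x33 << 1 → word 0x2e66
flags:1 = 1 → 0x1 << 0 → word 0x2e67
word = 0x2e67 → big-endian bytes:
  [0]=0x2e  [1]=0x67

2e 67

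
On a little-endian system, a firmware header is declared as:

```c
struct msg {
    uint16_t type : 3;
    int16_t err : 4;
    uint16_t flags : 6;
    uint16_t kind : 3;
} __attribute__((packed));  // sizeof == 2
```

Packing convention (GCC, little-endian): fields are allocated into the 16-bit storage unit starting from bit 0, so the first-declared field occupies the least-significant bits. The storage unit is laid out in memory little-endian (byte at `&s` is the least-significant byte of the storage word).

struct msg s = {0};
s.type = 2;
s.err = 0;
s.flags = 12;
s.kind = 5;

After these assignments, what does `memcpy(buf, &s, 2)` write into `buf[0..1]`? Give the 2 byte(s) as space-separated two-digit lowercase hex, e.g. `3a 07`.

[0+:3] type=2 & 0x7 = 0x2; word=0x0002
[3+:4] err=0 & 0xf = 0x0; word=0x0002
[7+:6] flags=12 & 0x3f = 0xc; word=0x0602
[13+:3] kind=5 & 0x7 = 0x5; word=0xa602
word = 0xa602 → little-endian bytes:
  [0]=0x02  [1]=0xa6

02 a6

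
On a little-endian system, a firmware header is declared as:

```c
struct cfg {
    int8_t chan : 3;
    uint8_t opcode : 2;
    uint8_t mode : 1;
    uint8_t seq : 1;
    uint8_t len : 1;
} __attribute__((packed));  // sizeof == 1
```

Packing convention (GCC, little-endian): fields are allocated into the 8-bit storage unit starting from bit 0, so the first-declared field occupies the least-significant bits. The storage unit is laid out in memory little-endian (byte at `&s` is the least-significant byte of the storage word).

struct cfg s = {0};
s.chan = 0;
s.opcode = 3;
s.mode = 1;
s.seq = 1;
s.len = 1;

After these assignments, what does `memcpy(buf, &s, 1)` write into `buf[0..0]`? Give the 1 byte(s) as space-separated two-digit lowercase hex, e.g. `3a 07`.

f8

chan:3 = 0 → 0x0 << 0 → word 0x00
opcode:2 = 3 → 0x3 << 3 → word 0x18
mode:1 = 1 → 0x1 << 5 → word 0x38
seq:1 = 1 → 0x1 << 6 → word 0x78
len:1 = 1 → 0x1 << 7 → word 0xf8
word = 0xf8 → little-endian bytes:
  [0]=0xf8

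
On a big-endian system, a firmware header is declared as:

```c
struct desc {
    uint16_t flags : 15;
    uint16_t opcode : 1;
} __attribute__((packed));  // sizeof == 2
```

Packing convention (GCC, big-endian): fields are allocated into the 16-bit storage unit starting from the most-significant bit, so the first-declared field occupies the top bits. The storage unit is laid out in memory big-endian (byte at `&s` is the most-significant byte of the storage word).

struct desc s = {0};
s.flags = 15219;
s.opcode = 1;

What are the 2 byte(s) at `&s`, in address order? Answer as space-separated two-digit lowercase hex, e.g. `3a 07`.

76 e7

[1+:15] flags=15219 & 0x7fff = 0x3b73; word=0x76e6
[0+:1] opcode=1 & 0x1 = 0x1; word=0x76e7
word = 0x76e7 → big-endian bytes:
  [0]=0x76  [1]=0xe7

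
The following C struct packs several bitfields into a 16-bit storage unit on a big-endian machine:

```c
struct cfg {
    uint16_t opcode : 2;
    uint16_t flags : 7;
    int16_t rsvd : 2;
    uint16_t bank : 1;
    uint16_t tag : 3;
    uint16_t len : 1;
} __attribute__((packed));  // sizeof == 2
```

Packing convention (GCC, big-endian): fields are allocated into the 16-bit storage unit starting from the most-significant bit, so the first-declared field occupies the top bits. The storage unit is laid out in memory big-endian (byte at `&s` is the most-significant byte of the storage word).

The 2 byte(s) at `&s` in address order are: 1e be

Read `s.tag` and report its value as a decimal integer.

7

[0]=0x1e [1]=0xbe (big-endian) → word 0x1ebe
opcode [14+:2] = (word>>14) & 0x3 = 0
flags [7+:7] = (word>>7) & 0x7f = 61
rsvd [5+:2] = (word>>5) & 0x3 = 1
bank [4+:1] = (word>>4) & 0x1 = 1
tag [1+:3] = (word>>1) & 0x7 = 7  ←
len [0+:1] = (word>>0) & 0x1 = 0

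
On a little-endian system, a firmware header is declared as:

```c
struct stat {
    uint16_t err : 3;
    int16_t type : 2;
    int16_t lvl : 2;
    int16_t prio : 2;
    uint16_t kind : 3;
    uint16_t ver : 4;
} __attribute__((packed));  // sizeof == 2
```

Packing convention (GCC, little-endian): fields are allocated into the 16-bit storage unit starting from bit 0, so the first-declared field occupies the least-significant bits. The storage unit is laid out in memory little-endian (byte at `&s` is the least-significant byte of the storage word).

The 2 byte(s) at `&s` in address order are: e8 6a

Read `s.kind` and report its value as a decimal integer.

[0]=0xe8 [1]=0x6a (little-endian) → word 0x6ae8
err:3 @ bit 0 → (0x6ae8>>0)&0x7 = 0x0
type:2 @ bit 3 → (0x6ae8>>3)&0x3 = 0x1
lvl:2 @ bit 5 → (0x6ae8>>5)&0x3 = 0x3
prio:2 @ bit 7 → (0x6ae8>>7)&0x3 = 0x1
kind:3 @ bit 9 → (0x6ae8>>9)&0x7 = 0x5  ←
ver:4 @ bit 12 → (0x6ae8>>12)&0xf = 0x6

5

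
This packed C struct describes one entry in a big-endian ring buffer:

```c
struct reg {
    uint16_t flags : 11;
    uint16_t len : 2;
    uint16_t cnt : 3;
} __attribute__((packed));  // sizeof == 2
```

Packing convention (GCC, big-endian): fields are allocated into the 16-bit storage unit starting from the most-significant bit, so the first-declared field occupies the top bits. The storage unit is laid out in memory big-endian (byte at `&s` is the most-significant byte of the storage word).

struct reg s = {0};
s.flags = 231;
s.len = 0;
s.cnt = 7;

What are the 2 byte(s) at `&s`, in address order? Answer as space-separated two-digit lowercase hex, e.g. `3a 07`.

flags:11 = 231 → 0xe7 << 5 → word 0x1ce0
len:2 = 0 → 0x0 << 3 → word 0x1ce0
cnt:3 = 7 → 0x7 << 0 → word 0x1ce7
word = 0x1ce7 → big-endian bytes:
  [0]=0x1c  [1]=0xe7

1c e7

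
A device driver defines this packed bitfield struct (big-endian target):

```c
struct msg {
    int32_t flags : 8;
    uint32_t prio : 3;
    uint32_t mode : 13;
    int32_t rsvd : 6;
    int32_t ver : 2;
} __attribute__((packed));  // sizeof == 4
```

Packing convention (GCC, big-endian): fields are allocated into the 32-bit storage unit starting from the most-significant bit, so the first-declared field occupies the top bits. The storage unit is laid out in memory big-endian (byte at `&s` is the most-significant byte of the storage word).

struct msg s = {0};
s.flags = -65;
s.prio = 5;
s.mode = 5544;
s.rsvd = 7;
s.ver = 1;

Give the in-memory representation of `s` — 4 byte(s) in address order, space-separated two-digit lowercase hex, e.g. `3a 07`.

bf b5 a8 1d

flags (8b) val=-65 bits=0xbf at bit 24: 0xbf000000
prio (3b) val=5 bits=0x5 at bit 21: 0xbfa00000
mode (13b) val=5544 bits=0x15a8 at bit 8: 0xbfb5a800
rsvd (6b) val=7 bits=0x7 at bit 2: 0xbfb5a81c
ver (2b) val=1 bits=0x1 at bit 0: 0xbfb5a81d
word = 0xbfb5a81d → big-endian bytes:
  [0]=0xbf  [1]=0xb5  [2]=0xa8  [3]=0x1d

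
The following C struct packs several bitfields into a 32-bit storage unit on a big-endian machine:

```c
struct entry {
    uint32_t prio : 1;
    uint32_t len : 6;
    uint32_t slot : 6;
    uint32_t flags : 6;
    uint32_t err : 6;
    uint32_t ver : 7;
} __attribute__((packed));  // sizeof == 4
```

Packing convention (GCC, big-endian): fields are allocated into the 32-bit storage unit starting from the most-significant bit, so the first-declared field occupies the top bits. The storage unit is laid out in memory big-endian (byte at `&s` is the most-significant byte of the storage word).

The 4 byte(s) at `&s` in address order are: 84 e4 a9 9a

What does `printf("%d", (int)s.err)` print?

[0]=0x84 [1]=0xe4 [2]=0xa9 [3]=0x9a (big-endian) → word 0x84e4a99a
prio [31+:1] = (word>>31) & 0x1 = 1
len [25+:6] = (word>>25) & 0x3f = 2
slot [19+:6] = (word>>19) & 0x3f = 28
flags [13+:6] = (word>>13) & 0x3f = 37
err [7+:6] = (word>>7) & 0x3f = 19  ←
ver [0+:7] = (word>>0) & 0x7f = 26

19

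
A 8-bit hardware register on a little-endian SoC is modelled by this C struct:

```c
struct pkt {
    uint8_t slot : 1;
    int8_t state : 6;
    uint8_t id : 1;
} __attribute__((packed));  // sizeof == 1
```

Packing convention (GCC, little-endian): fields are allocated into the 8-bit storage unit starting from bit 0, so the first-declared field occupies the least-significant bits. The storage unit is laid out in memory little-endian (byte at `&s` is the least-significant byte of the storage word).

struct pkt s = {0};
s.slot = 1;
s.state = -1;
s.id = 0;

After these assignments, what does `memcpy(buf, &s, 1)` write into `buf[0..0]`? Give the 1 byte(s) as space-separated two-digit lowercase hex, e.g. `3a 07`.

slot (1b) val=1 bits=0x1 at bit 0: 0x01
state (6b) val=-1 bits=0x3f at bit 1: 0x7f
id (1b) val=0 bits=0x0 at bit 7: 0x7f
word = 0x7f → little-endian bytes:
  [0]=0x7f

7f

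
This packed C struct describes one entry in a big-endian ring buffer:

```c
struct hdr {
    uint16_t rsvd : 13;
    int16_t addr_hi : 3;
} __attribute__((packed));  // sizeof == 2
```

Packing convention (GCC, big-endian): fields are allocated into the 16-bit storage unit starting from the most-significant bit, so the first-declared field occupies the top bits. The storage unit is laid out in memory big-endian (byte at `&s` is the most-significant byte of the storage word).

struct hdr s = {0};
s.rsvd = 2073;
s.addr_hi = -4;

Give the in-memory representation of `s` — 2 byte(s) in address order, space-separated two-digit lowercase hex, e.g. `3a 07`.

40 cc

rsvd:13 = 2073 → 0x819 << 3 → word 0x40c8
addr_hi:3 = -4 → 0x4 << 0 → word 0x40cc
word = 0x40cc → big-endian bytes:
  [0]=0x40  [1]=0xcc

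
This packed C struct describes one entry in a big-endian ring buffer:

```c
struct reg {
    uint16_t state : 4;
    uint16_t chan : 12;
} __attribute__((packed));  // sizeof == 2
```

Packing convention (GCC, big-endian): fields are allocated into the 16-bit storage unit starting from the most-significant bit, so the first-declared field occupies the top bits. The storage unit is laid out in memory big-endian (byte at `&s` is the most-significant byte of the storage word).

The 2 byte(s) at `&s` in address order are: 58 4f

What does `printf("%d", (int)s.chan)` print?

2127

[0]=0x58 [1]=0x4f (big-endian) → word 0x584f
state [12+:4] = (word>>12) & 0xf = 5
chan [0+:12] = (word>>0) & 0xfff = 2127  ←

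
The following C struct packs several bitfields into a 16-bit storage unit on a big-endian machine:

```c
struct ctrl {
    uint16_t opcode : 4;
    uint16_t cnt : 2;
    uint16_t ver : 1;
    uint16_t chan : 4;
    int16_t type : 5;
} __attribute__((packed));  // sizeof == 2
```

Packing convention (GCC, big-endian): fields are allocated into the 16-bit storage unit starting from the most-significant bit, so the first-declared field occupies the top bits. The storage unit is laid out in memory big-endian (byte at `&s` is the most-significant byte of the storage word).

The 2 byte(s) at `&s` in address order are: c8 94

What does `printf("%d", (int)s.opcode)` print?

12

[0]=0xc8 [1]=0x94 (big-endian) → word 0xc894
opcode [12+:4] = (word>>12) & 0xf = 12  ←
cnt [10+:2] = (word>>10) & 0x3 = 2
ver [9+:1] = (word>>9) & 0x1 = 0
chan [5+:4] = (word>>5) & 0xf = 4
type [0+:5] = (word>>0) & 0x1f = 20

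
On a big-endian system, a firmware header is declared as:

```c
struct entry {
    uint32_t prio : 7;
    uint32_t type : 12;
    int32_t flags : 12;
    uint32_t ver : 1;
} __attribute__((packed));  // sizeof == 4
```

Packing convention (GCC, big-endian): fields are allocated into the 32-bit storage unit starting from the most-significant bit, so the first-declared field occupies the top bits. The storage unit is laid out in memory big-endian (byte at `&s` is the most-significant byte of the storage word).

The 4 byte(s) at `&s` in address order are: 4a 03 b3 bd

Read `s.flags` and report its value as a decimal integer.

-1570

[0]=0x4a [1]=0x03 [2]=0xb3 [3]=0xbd (big-endian) → word 0x4a03b3bd
prio:7 @ bit 25 → (0x4a03b3bd>>25)&0x7f = 0x25
type:12 @ bit 13 → (0x4a03b3bd>>13)&0xfff = 0x1d
flags:12 @ bit 1 → (0x4a03b3bd>>1)&0xfff = 0x9de  ←
ver:1 @ bit 0 → (0x4a03b3bd>>0)&0x1 = 0x1
flags signed 12b, MSB=1: 2526 - 4096 = -1570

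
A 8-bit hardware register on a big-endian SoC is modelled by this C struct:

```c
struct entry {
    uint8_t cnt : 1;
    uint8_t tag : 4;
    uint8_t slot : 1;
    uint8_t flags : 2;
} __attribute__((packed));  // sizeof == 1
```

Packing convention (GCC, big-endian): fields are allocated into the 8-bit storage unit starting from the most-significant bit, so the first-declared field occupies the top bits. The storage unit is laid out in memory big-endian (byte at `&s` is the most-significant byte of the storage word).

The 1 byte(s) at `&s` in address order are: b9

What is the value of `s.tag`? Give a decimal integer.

7

[0]=0xb9 (big-endian) → word 0xb9
cnt:1 @ bit 7 → (0xb9>>7)&0x1 = 0x1
tag:4 @ bit 3 → (0xb9>>3)&0xf = 0x7  ←
slot:1 @ bit 2 → (0xb9>>2)&0x1 = 0x0
flags:2 @ bit 0 → (0xb9>>0)&0x3 = 0x1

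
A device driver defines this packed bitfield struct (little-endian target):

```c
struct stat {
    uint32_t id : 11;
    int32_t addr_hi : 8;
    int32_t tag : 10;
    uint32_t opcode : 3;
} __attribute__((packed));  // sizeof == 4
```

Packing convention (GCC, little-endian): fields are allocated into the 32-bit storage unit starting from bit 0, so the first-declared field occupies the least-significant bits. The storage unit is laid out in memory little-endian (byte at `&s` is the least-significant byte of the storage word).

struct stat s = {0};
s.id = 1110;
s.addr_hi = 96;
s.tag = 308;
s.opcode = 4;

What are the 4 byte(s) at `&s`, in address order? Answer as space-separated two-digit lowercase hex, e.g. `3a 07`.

56 04 a3 89

id:11 = 1110 → 0x456 << 0 → word 0x00000456
addr_hi:8 = 96 → 0x60 << 11 → word 0x00030456
tag:10 = 308 → 0x134 << 19 → word 0x09a30456
opcode:3 = 4 → 0x4 << 29 → word 0x89a30456
word = 0x89a30456 → little-endian bytes:
  [0]=0x56  [1]=0x04  [2]=0xa3  [3]=0x89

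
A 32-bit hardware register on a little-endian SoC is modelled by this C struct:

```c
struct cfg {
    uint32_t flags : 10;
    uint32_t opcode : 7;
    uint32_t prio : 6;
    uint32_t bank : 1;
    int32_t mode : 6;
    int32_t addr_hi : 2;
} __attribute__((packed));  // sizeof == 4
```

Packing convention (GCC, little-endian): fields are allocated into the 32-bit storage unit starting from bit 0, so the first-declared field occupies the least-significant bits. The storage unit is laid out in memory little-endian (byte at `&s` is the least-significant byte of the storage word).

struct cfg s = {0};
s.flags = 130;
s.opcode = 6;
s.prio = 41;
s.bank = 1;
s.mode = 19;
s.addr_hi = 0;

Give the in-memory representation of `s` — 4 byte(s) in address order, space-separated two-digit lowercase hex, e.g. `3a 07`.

flags:10 = 130 → 0x82 << 0 → word 0x00000082
opcode:7 = 6 → 0x6 << 10 → word 0x00001882
prio:6 = 41 → 0x29 << 17 → word 0x00521882
bank:1 = 1 → 0x1 << 23 → word 0x00d21882
mode:6 = 19 → 0x13 << 24 → word 0x13d21882
addr_hi:2 = 0 → 0x0 << 30 → word 0x13d21882
word = 0x13d21882 → little-endian bytes:
  [0]=0x82  [1]=0x18  [2]=0xd2  [3]=0x13

82 18 d2 13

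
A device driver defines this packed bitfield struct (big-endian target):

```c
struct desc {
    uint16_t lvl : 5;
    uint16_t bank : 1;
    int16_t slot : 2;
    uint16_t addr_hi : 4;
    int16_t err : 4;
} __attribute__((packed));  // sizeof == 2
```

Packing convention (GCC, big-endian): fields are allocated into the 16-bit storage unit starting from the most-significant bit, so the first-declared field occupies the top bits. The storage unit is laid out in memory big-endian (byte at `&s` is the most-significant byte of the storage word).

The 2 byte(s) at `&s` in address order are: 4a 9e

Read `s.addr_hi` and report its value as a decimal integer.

9

[0]=0x4a [1]=0x9e (big-endian) → word 0x4a9e
lvl:5 @ bit 11 → (0x4a9e>>11)&0x1f = 0x9
bank:1 @ bit 10 → (0x4a9e>>10)&0x1 = 0x0
slot:2 @ bit 8 → (0x4a9e>>8)&0x3 = 0x2
addr_hi:4 @ bit 4 → (0x4a9e>>4)&0xf = 0x9  ←
err:4 @ bit 0 → (0x4a9e>>0)&0xf = 0xe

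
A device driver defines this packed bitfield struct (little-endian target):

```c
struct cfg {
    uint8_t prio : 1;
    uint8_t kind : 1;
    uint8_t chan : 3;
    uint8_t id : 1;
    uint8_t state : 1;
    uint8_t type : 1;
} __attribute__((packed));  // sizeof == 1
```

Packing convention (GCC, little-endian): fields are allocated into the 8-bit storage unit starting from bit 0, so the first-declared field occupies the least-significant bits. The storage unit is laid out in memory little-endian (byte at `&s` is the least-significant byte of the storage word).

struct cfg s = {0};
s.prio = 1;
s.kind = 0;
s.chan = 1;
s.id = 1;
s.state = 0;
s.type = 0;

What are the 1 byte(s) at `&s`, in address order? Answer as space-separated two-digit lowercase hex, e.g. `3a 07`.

[0+:1] prio=1 & 0x1 = 0x1; word=0x01
[1+:1] kind=0 & 0x1 = 0x0; word=0x01
[2+:3] chan=1 & 0x7 = 0x1; word=0x05
[5+:1] id=1 & 0x1 = 0x1; word=0x25
[6+:1] state=0 & 0x1 = 0x0; word=0x25
[7+:1] type=0 & 0x1 = 0x0; word=0x25
word = 0x25 → little-endian bytes:
  [0]=0x25

25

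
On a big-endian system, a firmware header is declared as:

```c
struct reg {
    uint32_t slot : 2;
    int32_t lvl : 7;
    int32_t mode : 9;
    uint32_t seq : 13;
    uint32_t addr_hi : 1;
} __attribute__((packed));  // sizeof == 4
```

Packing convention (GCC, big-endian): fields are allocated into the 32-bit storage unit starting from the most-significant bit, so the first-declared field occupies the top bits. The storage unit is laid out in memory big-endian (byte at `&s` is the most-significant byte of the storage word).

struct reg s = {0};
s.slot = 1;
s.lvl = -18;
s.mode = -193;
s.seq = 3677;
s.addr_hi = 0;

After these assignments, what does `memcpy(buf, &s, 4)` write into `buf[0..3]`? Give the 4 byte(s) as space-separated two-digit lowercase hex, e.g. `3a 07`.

77 4f dc ba

slot:2 = 1 → 0x1 << 30 → word 0x40000000
lvl:7 = -18 → 0x6e << 23 → word 0x77000000
mode:9 = -193 → 0x13f << 14 → word 0x774fc000
seq:13 = 3677 → 0xe5d << 1 → word 0x774fdcba
addr_hi:1 = 0 → 0x0 << 0 → word 0x774fdcba
word = 0x774fdcba → big-endian bytes:
  [0]=0x77  [1]=0x4f  [2]=0xdc  [3]=0xba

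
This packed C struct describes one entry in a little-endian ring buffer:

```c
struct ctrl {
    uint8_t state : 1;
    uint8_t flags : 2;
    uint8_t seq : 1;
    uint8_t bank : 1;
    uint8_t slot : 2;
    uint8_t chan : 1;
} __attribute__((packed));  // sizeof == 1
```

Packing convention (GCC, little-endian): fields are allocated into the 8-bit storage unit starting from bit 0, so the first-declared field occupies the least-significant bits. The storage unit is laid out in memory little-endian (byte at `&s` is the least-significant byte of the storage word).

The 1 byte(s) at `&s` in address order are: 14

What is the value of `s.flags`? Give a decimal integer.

2

[0]=0x14 (little-endian) → word 0x14
state:1 @ bit 0 → (0x14>>0)&0x1 = 0x0
flags:2 @ bit 1 → (0x14>>1)&0x3 = 0x2  ←
seq:1 @ bit 3 → (0x14>>3)&0x1 = 0x0
bank:1 @ bit 4 → (0x14>>4)&0x1 = 0x1
slot:2 @ bit 5 → (0x14>>5)&0x3 = 0x0
chan:1 @ bit 7 → (0x14>>7)&0x1 = 0x0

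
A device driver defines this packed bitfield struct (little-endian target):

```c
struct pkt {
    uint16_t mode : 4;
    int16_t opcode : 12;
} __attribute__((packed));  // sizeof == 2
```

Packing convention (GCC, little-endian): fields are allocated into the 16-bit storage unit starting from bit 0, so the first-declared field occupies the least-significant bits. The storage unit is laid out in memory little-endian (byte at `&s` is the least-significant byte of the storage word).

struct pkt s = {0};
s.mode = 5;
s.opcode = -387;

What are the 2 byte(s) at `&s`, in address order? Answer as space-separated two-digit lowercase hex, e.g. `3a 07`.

mode:4 = 5 → 0x5 << 0 → word 0x0005
opcode:12 = -387 → 0xe7d << 4 → word 0xe7d5
word = 0xe7d5 → little-endian bytes:
  [0]=0xd5  [1]=0xe7

d5 e7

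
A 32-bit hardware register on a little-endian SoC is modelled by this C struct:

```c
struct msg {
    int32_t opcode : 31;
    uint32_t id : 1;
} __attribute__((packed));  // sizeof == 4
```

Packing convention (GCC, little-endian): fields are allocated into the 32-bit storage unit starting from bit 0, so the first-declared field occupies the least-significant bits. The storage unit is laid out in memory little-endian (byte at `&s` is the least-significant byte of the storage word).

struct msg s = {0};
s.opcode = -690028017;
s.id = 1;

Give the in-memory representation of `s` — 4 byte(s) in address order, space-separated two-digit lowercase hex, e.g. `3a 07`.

0f 02 df d6

opcode (31b) val=-690028017 bits=0x56df020f at bit 0: 0x56df020f
id (1b) val=1 bits=0x1 at bit 31: 0xd6df020f
word = 0xd6df020f → little-endian bytes:
  [0]=0x0f  [1]=0x02  [2]=0xdf  [3]=0xd6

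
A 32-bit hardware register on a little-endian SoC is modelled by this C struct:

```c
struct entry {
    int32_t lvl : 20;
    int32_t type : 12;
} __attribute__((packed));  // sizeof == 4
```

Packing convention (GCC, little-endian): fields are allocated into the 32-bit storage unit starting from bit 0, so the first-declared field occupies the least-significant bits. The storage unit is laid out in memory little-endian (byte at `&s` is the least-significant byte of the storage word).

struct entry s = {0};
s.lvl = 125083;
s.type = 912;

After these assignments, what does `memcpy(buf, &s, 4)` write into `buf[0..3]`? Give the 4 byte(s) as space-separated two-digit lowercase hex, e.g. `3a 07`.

lvl (20b) val=125083 bits=0x1e89b at bit 0: 0x0001e89b
type (12b) val=912 bits=0x390 at bit 20: 0x3901e89b
word = 0x3901e89b → little-endian bytes:
  [0]=0x9b  [1]=0xe8  [2]=0x01  [3]=0x39

9b e8 01 39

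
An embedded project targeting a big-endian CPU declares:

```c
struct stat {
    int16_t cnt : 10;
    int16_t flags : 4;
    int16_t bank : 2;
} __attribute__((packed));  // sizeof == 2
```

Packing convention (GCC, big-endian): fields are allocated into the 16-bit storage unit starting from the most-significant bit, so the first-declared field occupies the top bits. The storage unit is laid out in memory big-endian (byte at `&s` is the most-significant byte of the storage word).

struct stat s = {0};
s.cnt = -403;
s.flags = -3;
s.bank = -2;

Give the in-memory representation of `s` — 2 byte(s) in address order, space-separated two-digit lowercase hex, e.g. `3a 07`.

9b 76

[6+:10] cnt=-403 & 0x3ff = 0x26d; word=0x9b40
[2+:4] flags=-3 & 0xf = 0xd; word=0x9b74
[0+:2] bank=-2 & 0x3 = 0x2; word=0x9b76
word = 0x9b76 → big-endian bytes:
  [0]=0x9b  [1]=0x76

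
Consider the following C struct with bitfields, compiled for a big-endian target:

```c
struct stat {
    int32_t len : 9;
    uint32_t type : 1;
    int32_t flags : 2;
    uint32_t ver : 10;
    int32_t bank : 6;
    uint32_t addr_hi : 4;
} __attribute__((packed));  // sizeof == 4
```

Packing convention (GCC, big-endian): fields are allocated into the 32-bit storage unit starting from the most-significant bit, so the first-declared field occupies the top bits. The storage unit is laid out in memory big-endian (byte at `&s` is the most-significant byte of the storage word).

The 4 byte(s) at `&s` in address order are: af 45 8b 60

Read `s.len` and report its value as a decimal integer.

[0]=0xaf [1]=0x45 [2]=0x8b [3]=0x60 (big-endian) → word 0xaf458b60
len:9 @ bit 23 → (0xaf458b60>>23)&0x1ff = 0x15e  ←
type:1 @ bit 22 → (0xaf458b60>>22)&0x1 = 0x1
flags:2 @ bit 20 → (0xaf458b60>>20)&0x3 = 0x0
ver:10 @ bit 10 → (0xaf458b60>>10)&0x3ff = 0x162
bank:6 @ bit 4 → (0xaf458b60>>4)&0x3f = 0x36
addr_hi:4 @ bit 0 → (0xaf458b60>>0)&0xf = 0x0
len signed 9b, MSB=1: 350 - 512 = -162

-162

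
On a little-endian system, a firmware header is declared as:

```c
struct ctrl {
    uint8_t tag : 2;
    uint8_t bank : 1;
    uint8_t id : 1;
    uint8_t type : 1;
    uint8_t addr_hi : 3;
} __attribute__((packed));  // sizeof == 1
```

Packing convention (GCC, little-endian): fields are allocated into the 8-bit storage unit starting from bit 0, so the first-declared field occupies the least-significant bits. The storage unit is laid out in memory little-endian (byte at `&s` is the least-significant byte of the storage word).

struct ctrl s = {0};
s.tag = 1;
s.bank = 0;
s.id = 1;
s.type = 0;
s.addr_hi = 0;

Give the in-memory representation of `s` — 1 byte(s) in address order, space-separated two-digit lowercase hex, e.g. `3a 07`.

[0+:2] tag=1 & 0x3 = 0x1; word=0x01
[2+:1] bank=0 & 0x1 = 0x0; word=0x01
[3+:1] id=1 & 0x1 = 0x1; word=0x09
[4+:1] type=0 & 0x1 = 0x0; word=0x09
[5+:3] addr_hi=0 & 0x7 = 0x0; word=0x09
word = 0x09 → little-endian bytes:
  [0]=0x09

09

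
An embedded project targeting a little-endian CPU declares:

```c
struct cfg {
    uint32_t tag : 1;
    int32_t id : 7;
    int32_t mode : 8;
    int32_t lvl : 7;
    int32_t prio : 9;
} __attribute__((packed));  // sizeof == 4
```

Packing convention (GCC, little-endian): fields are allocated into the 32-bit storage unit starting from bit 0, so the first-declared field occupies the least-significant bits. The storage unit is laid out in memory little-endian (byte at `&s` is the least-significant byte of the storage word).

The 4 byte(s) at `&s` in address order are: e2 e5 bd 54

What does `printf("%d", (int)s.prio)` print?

[0]=0xe2 [1]=0xe5 [2]=0xbd [3]=0x54 (little-endian) → word 0x54bde5e2
tag [0+:1] = (word>>0) & 0x1 = 0
id [1+:7] = (word>>1) & 0x7f = 113
mode [8+:8] = (word>>8) & 0xff = 229
lvl [16+:7] = (word>>16) & 0x7f = 61
prio [23+:9] = (word>>23) & 0x1ff = 169  ←
prio signed 9b, MSB=0: value = 169

169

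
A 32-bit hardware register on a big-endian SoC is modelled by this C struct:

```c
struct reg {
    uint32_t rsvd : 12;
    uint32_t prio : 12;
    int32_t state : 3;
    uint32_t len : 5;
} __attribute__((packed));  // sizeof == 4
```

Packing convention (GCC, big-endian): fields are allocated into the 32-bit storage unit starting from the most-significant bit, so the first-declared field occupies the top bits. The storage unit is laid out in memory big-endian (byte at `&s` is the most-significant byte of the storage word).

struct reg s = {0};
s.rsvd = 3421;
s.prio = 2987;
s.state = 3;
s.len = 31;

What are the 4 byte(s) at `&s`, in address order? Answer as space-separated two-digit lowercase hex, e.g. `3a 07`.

rsvd:12 = 3421 → 0xd5d << 20 → word 0xd5d00000
prio:12 = 2987 → 0xbab << 8 → word 0xd5dbab00
state:3 = 3 → 0x3 << 5 → word 0xd5dbab60
len:5 = 31 → 0x1f << 0 → word 0xd5dbab7f
word = 0xd5dbab7f → big-endian bytes:
  [0]=0xd5  [1]=0xdb  [2]=0xab  [3]=0x7f

d5 db ab 7f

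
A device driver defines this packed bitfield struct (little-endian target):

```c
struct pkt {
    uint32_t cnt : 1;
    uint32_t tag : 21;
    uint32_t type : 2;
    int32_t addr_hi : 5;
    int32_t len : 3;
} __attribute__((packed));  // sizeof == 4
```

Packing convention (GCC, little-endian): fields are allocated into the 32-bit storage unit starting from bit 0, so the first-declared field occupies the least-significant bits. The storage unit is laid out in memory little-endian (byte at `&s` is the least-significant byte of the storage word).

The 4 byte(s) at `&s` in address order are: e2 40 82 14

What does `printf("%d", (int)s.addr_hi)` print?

-12

[0]=0xe2 [1]=0x40 [2]=0x82 [3]=0x14 (little-endian) → word 0x148240e2
cnt [0+:1] = (word>>0) & 0x1 = 0
tag [1+:21] = (word>>1) & 0x1fffff = 73841
type [22+:2] = (word>>22) & 0x3 = 2
addr_hi [24+:5] = (word>>24) & 0x1f = 20  ←
len [29+:3] = (word>>29) & 0x7 = 0
addr_hi signed 5b, MSB=1: 20 - 32 = -12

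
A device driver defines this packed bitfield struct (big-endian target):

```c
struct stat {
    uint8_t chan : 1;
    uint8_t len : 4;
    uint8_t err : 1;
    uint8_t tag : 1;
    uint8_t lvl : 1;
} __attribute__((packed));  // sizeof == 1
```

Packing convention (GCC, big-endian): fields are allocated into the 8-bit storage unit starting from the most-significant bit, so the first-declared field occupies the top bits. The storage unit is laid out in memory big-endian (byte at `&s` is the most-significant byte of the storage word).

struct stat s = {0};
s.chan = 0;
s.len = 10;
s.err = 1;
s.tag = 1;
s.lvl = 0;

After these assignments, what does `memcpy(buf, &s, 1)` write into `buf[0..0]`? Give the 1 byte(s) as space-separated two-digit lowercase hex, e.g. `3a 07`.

[7+:1] chan=0 & 0x1 = 0x0; word=0x00
[3+:4] len=10 & 0xf = 0xa; word=0x50
[2+:1] err=1 & 0x1 = 0x1; word=0x54
[1+:1] tag=1 & 0x1 = 0x1; word=0x56
[0+:1] lvl=0 & 0x1 = 0x0; word=0x56
word = 0x56 → big-endian bytes:
  [0]=0x56

56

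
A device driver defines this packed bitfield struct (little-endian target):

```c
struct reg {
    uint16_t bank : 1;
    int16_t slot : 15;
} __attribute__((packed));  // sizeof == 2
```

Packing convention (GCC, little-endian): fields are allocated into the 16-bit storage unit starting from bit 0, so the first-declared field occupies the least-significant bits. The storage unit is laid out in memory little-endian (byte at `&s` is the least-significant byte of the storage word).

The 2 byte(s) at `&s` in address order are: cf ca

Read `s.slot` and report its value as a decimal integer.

[0]=0xcf [1]=0xca (little-endian) → word 0xcacf
bank [0+:1] = (word>>0) & 0x1 = 1
slot [1+:15] = (word>>1) & 0x7fff = 25959  ←
slot signed 15b, MSB=1: 25959 - 32768 = -6809

-6809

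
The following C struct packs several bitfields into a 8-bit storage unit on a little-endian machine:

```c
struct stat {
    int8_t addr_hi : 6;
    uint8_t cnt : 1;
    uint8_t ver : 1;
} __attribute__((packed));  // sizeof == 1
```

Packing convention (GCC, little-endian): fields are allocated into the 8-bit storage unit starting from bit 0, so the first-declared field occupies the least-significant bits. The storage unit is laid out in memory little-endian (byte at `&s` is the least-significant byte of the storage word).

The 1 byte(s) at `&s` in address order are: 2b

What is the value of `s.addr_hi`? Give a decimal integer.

[0]=0x2b (little-endian) → word 0x2b
addr_hi [0+:6] = (word>>0) & 0x3f = 43  ←
cnt [6+:1] = (word>>6) & 0x1 = 0
ver [7+:1] = (word>>7) & 0x1 = 0
addr_hi signed 6b, MSB=1: 43 - 64 = -21

-21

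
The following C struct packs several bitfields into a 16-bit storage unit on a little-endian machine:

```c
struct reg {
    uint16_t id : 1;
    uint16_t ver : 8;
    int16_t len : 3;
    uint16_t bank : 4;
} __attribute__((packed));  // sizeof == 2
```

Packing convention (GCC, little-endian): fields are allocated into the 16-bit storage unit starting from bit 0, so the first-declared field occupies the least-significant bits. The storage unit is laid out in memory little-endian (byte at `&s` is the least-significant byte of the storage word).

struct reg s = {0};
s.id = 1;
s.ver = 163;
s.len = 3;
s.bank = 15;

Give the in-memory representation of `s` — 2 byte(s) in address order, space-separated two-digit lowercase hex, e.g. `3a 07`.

[0+:1] id=1 & 0x1 = 0x1; word=0x0001
[1+:8] ver=163 & 0xff = 0xa3; word=0x0147
[9+:3] len=3 & 0x7 = 0x3; word=0x0747
[12+:4] bank=15 & 0xf = 0xf; word=0xf747
word = 0xf747 → little-endian bytes:
  [0]=0x47  [1]=0xf7

47 f7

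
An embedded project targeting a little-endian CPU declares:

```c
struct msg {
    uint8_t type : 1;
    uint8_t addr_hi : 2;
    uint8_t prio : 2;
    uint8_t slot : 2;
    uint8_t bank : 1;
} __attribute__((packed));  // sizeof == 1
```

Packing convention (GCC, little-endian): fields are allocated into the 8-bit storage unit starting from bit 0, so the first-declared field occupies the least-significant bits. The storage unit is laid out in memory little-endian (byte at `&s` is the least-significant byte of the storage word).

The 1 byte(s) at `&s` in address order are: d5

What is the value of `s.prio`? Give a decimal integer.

2

[0]=0xd5 (little-endian) → word 0xd5
type [0+:1] = (word>>0) & 0x1 = 1
addr_hi [1+:2] = (word>>1) & 0x3 = 2
prio [3+:2] = (word>>3) & 0x3 = 2  ←
slot [5+:2] = (word>>5) & 0x3 = 2
bank [7+:1] = (word>>7) & 0x1 = 1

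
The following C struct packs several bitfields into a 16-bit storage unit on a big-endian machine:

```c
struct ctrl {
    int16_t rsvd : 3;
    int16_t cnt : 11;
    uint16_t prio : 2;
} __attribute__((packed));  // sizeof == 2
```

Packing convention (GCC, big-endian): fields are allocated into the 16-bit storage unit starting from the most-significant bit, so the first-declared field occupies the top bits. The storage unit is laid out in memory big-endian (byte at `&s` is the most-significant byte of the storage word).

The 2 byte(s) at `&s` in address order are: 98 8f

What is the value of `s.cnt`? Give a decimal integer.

[0]=0x98 [1]=0x8f (big-endian) → word 0x988f
rsvd [13+:3] = (word>>13) & 0x7 = 4
cnt [2+:11] = (word>>2) & 0x7ff = 1571  ←
prio [0+:2] = (word>>0) & 0x3 = 3
cnt signed 11b, MSB=1: 1571 - 2048 = -477

-477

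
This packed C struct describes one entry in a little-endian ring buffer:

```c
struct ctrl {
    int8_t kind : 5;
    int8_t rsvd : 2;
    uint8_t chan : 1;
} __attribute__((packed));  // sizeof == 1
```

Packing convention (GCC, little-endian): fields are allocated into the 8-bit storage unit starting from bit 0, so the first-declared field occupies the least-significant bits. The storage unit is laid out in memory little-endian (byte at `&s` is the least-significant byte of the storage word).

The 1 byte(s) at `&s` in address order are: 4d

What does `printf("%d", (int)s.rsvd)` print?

-2

[0]=0x4d (little-endian) → word 0x4d
kind:5 @ bit 0 → (0x4d>>0)&0x1f = 0xd
rsvd:2 @ bit 5 → (0x4d>>5)&0x3 = 0x2  ←
chan:1 @ bit 7 → (0x4d>>7)&0x1 = 0x0
rsvd signed 2b, MSB=1: 2 - 4 = -2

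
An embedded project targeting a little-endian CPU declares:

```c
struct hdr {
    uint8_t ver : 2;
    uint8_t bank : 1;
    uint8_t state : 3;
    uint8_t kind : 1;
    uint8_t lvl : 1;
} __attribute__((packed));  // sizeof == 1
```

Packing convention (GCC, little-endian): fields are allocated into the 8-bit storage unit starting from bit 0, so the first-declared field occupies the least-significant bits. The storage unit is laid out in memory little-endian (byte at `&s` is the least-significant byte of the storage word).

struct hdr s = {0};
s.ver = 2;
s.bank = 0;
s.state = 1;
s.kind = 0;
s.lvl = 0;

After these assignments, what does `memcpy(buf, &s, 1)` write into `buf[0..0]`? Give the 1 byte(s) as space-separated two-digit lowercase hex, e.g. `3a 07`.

0a

ver (2b) val=2 bits=0x2 at bit 0: 0x02
bank (1b) val=0 bits=0x0 at bit 2: 0x02
state (3b) val=1 bits=0x1 at bit 3: 0x0a
kind (1b) val=0 bits=0x0 at bit 6: 0x0a
lvl (1b) val=0 bits=0x0 at bit 7: 0x0a
word = 0x0a → little-endian bytes:
  [0]=0x0a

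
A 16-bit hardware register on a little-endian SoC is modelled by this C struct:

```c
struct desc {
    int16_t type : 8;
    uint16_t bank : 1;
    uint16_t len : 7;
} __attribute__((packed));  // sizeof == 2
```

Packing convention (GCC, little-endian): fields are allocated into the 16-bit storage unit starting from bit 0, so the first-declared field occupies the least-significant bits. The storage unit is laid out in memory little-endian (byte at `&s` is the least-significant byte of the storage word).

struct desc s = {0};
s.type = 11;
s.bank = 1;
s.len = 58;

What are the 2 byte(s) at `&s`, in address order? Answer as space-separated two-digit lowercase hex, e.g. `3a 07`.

0b 75

[0+:8] type=11 & 0xff = 0xb; word=0x000b
[8+:1] bank=1 & 0x1 = 0x1; word=0x010b
[9+:7] len=58 & 0x7f = 0x3a; word=0x750b
word = 0x750b → little-endian bytes:
  [0]=0x0b  [1]=0x75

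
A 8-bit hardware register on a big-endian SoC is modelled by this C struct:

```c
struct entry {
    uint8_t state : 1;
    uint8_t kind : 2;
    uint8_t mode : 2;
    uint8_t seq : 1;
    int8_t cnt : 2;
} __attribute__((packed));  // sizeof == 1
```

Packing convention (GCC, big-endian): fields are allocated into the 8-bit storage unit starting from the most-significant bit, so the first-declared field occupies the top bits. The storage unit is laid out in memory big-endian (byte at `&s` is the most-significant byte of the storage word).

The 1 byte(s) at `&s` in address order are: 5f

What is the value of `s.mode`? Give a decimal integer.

3

[0]=0x5f (big-endian) → word 0x5f
state [7+:1] = (word>>7) & 0x1 = 0
kind [5+:2] = (word>>5) & 0x3 = 2
mode [3+:2] = (word>>3) & 0x3 = 3  ←
seq [2+:1] = (word>>2) & 0x1 = 1
cnt [0+:2] = (word>>0) & 0x3 = 3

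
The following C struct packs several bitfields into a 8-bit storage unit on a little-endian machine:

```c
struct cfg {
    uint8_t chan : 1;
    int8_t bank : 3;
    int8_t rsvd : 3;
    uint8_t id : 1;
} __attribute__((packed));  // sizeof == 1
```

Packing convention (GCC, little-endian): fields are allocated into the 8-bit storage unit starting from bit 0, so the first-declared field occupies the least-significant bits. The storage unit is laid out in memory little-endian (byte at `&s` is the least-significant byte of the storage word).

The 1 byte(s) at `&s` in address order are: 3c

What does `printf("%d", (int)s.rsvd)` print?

[0]=0x3c (little-endian) → word 0x3c
chan:1 @ bit 0 → (0x3c>>0)&0x1 = 0x0
bank:3 @ bit 1 → (0x3c>>1)&0x7 = 0x6
rsvd:3 @ bit 4 → (0x3c>>4)&0x7 = 0x3  ←
id:1 @ bit 7 → (0x3c>>7)&0x1 = 0x0
rsvd signed 3b, MSB=0: value = 3

3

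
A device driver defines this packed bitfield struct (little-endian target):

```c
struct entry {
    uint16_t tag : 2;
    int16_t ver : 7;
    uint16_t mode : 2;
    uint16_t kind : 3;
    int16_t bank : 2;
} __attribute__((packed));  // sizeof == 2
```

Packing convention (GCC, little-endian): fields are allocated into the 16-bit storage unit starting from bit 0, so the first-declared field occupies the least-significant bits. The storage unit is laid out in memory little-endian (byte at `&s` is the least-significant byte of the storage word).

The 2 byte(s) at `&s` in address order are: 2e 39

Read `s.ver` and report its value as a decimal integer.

[0]=0x2e [1]=0x39 (little-endian) → word 0x392e
tag [0+:2] = (word>>0) & 0x3 = 2
ver [2+:7] = (word>>2) & 0x7f = 75  ←
mode [9+:2] = (word>>9) & 0x3 = 0
kind [11+:3] = (word>>11) & 0x7 = 7
bank [14+:2] = (word>>14) & 0x3 = 0
ver signed 7b, MSB=1: 75 - 128 = -53

-53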